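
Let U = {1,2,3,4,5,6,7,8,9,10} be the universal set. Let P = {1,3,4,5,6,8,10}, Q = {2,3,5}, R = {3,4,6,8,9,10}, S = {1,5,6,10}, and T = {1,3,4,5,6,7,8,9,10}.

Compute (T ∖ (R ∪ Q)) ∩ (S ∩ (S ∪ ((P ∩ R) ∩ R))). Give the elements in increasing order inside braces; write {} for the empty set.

R ∪ Q = {2,3,4,5,6,8,9,10}
T ∖ (R ∪ Q) = {1,7}
P ∩ R = {3,4,6,8,10}
(P ∩ R) ∩ R = {3,4,6,8,10}
S ∪ ((P ∩ R) ∩ R) = {1,3,4,5,6,8,10}
S ∩ (S ∪ ((P ∩ R) ∩ R)) = {1,5,6,10}
(T ∖ (R ∪ Q)) ∩ (S ∩ (S ∪ ((P ∩ R) ∩ R))) = {1}

{1}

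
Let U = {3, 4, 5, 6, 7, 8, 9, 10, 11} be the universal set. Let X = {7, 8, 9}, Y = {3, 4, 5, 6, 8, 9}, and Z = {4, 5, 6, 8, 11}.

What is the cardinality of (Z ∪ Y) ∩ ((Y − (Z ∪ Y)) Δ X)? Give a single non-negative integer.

2

Z ∪ Y = {3, 4, 5, 6, 8, 9, 11}
Y − (Z ∪ Y) = {}
(Y − (Z ∪ Y)) Δ X = {7, 8, 9}
(Z ∪ Y) ∩ ((Y − (Z ∪ Y)) Δ X) = {8, 9}
|(Z ∪ Y) ∩ ((Y − (Z ∪ Y)) Δ X)| = 2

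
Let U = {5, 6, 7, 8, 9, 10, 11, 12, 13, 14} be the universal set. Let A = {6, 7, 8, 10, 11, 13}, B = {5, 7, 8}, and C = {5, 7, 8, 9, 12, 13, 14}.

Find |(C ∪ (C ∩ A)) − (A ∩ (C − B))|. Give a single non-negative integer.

C ∩ A = {7, 8, 13}
C ∪ (C ∩ A) = {5, 7, 8, 9, 12, 13, 14}
C − B = {9, 12, 13, 14}
A ∩ (C − B) = {13}
(C ∪ (C ∩ A)) − (A ∩ (C − B)) = {5, 7, 8, 9, 12, 14}
|(C ∪ (C ∩ A)) − (A ∩ (C − B))| = 6

6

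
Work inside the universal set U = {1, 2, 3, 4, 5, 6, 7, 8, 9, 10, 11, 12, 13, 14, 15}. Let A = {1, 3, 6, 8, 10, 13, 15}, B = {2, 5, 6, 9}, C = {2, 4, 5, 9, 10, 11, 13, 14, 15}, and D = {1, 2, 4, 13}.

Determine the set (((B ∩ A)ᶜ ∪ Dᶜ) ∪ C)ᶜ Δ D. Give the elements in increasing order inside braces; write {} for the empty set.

B ∩ A = {6}
(B ∩ A)ᶜ = {1, 2, 3, 4, 5, 7, 8, 9, 10, 11, 12, 13, 14, 15}
Dᶜ = {3, 5, 6, 7, 8, 9, 10, 11, 12, 14, 15}
(B ∩ A)ᶜ ∪ Dᶜ = {1, 2, 3, 4, 5, 6, 7, 8, 9, 10, 11, 12, 13, 14, 15}
((B ∩ A)ᶜ ∪ Dᶜ) ∪ C = {1, 2, 3, 4, 5, 6, 7, 8, 9, 10, 11, 12, 13, 14, 15}
(((B ∩ A)ᶜ ∪ Dᶜ) ∪ C)ᶜ = {}
(((B ∩ A)ᶜ ∪ Dᶜ) ∪ C)ᶜ Δ D = {1, 2, 4, 13}

{1, 2, 4, 13}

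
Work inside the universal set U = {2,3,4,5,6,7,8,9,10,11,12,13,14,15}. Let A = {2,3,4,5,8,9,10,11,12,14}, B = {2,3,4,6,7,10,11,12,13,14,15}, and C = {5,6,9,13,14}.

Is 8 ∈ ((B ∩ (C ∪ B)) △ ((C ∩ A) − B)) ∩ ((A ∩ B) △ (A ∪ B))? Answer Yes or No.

No

8 ∉ C and 8 ∉ B, so 8 ∉ C ∪ B
8 ∉ B and 8 ∉ (C ∪ B), so 8 ∉ B ∩ (C ∪ B)
8 ∉ C and 8 ∈ A, so 8 ∉ C ∩ A
8 ∉ (C ∩ A) and 8 ∉ B, so 8 ∉ (C ∩ A) − B
8 ∉ (B ∩ (C ∪ B)) and 8 ∉ ((C ∩ A) − B), so 8 ∉ (B ∩ (C ∪ B)) △ ((C ∩ A) − B)
8 ∈ A and 8 ∉ B, so 8 ∉ A ∩ B
8 ∈ A and 8 ∉ B, so 8 ∈ A ∪ B
8 ∉ (A ∩ B) and 8 ∈ (A ∪ B), so 8 ∈ (A ∩ B) △ (A ∪ B)
8 ∉ ((B ∩ (C ∪ B)) △ ((C ∩ A) − B)) and 8 ∈ ((A ∩ B) △ (A ∪ B)), so 8 ∉ ((B ∩ (C ∪ B)) △ ((C ∩ A) − B)) ∩ ((A ∩ B) △ (A ∪ B))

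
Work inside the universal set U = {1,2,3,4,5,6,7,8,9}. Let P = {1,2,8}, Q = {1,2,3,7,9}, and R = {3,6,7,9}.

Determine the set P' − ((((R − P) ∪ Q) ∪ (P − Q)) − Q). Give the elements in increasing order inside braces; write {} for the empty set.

P' = {3,4,5,6,7,9}
R − P = {3,6,7,9}
(R − P) ∪ Q = {1,2,3,6,7,9}
P − Q = {8}
((R − P) ∪ Q) ∪ (P − Q) = {1,2,3,6,7,8,9}
(((R − P) ∪ Q) ∪ (P − Q)) − Q = {6,8}
P' − ((((R − P) ∪ Q) ∪ (P − Q)) − Q) = {3,4,5,7,9}

{3,4,5,7,9}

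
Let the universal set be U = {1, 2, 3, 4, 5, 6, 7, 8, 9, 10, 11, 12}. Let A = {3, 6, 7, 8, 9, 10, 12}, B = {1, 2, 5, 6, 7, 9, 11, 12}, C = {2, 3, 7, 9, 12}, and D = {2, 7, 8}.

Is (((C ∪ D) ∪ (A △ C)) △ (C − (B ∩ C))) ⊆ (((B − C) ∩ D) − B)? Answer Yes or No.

C ∪ D = {2, 3, 7, 8, 9, 12}
A △ C = {2, 6, 8, 10}
(C ∪ D) ∪ (A △ C) = {2, 3, 6, 7, 8, 9, 10, 12}
B ∩ C = {2, 7, 9, 12}
C − (B ∩ C) = {3}
((C ∪ D) ∪ (A △ C)) △ (C − (B ∩ C)) = {2, 6, 7, 8, 9, 10, 12}
B − C = {1, 5, 6, 11}
(B − C) ∩ D = {}
((B − C) ∩ D) − B = {}
2 ∈ ((C ∪ D) ∪ (A △ C)) △ (C − (B ∩ C)) but 2 ∉ ((B − C) ∩ D) − B, so the inclusion fails.

No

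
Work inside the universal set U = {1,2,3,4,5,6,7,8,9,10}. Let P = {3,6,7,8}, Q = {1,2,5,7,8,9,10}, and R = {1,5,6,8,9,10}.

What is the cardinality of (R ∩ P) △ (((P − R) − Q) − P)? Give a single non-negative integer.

R ∩ P = {6,8}
P − R = {3,7}
(P − R) − Q = {3}
((P − R) − Q) − P = {}
(R ∩ P) △ (((P − R) − Q) − P) = {6,8}
|(R ∩ P) △ (((P − R) − Q) − P)| = 2

2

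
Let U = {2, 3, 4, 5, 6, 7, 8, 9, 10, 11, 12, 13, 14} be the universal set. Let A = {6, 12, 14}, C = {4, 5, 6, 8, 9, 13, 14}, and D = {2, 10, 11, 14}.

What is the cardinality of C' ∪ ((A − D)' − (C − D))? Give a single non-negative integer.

C' = {2, 3, 7, 10, 11, 12}
A − D = {6, 12}
(A − D)' = {2, 3, 4, 5, 7, 8, 9, 10, 11, 13, 14}
C − D = {4, 5, 6, 8, 9, 13}
(A − D)' − (C − D) = {2, 3, 7, 10, 11, 14}
C' ∪ ((A − D)' − (C − D)) = {2, 3, 7, 10, 11, 12, 14}
|C' ∪ ((A − D)' − (C − D))| = 7

7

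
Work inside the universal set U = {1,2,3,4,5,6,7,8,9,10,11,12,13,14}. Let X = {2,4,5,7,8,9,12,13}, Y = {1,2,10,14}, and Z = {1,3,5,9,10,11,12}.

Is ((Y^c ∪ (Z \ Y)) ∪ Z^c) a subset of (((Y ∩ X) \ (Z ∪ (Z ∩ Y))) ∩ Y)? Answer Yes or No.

Y^c = {3,4,5,6,7,8,9,11,12,13}
Z \ Y = {3,5,9,11,12}
Y^c ∪ (Z \ Y) = {3,4,5,6,7,8,9,11,12,13}
Z^c = {2,4,6,7,8,13,14}
(Y^c ∪ (Z \ Y)) ∪ Z^c = {2,3,4,5,6,7,8,9,11,12,13,14}
Y ∩ X = {2}
Z ∩ Y = {1,10}
Z ∪ (Z ∩ Y) = {1,3,5,9,10,11,12}
(Y ∩ X) \ (Z ∪ (Z ∩ Y)) = {2}
((Y ∩ X) \ (Z ∪ (Z ∩ Y))) ∩ Y = {2}
3 ∈ (Y^c ∪ (Z \ Y)) ∪ Z^c but 3 ∉ ((Y ∩ X) \ (Z ∪ (Z ∩ Y))) ∩ Y, so the inclusion fails.

No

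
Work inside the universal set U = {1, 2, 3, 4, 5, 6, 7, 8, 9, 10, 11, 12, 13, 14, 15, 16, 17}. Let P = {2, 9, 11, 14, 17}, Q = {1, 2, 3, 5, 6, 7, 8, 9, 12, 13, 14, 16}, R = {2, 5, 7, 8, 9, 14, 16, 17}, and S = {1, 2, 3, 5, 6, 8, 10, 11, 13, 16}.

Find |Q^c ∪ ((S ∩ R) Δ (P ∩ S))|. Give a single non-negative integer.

8

Q^c = {4, 10, 11, 15, 17}
S ∩ R = {2, 5, 8, 16}
P ∩ S = {2, 11}
(S ∩ R) Δ (P ∩ S) = {5, 8, 11, 16}
Q^c ∪ ((S ∩ R) Δ (P ∩ S)) = {4, 5, 8, 10, 11, 15, 16, 17}
|Q^c ∪ ((S ∩ R) Δ (P ∩ S))| = 8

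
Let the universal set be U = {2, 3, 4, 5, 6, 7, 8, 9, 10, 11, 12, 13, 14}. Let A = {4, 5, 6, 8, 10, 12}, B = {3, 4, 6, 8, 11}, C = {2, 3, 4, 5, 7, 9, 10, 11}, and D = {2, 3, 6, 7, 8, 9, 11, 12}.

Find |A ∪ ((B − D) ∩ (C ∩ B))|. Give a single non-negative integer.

6

B − D = {4}
C ∩ B = {3, 4, 11}
(B − D) ∩ (C ∩ B) = {4}
A ∪ ((B − D) ∩ (C ∩ B)) = {4, 5, 6, 8, 10, 12}
|A ∪ ((B − D) ∩ (C ∩ B))| = 6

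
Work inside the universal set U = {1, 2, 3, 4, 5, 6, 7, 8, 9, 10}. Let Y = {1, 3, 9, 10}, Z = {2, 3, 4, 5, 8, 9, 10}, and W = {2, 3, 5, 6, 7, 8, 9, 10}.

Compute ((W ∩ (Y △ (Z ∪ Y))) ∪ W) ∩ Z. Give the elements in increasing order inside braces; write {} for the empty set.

{2, 3, 5, 8, 9, 10}

Z ∪ Y = {1, 2, 3, 4, 5, 8, 9, 10}
Y △ (Z ∪ Y) = {2, 4, 5, 8}
W ∩ (Y △ (Z ∪ Y)) = {2, 5, 8}
(W ∩ (Y △ (Z ∪ Y))) ∪ W = {2, 3, 5, 6, 7, 8, 9, 10}
((W ∩ (Y △ (Z ∪ Y))) ∪ W) ∩ Z = {2, 3, 5, 8, 9, 10}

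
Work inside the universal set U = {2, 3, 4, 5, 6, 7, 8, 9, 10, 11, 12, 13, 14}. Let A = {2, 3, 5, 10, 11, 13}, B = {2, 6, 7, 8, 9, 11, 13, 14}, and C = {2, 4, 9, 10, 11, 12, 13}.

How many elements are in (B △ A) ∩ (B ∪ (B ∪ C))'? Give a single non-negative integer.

2

B △ A = {3, 5, 6, 7, 8, 9, 10, 14}
B ∪ C = {2, 4, 6, 7, 8, 9, 10, 11, 12, 13, 14}
B ∪ (B ∪ C) = {2, 4, 6, 7, 8, 9, 10, 11, 12, 13, 14}
(B ∪ (B ∪ C))' = {3, 5}
(B △ A) ∩ (B ∪ (B ∪ C))' = {3, 5}
|(B △ A) ∩ (B ∪ (B ∪ C))'| = 2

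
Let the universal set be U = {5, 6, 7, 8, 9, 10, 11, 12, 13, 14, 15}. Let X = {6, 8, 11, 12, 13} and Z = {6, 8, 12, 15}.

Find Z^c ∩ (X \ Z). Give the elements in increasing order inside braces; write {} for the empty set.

{11, 13}

Z^c = {5, 7, 9, 10, 11, 13, 14}
X \ Z = {11, 13}
Z^c ∩ (X \ Z) = {11, 13}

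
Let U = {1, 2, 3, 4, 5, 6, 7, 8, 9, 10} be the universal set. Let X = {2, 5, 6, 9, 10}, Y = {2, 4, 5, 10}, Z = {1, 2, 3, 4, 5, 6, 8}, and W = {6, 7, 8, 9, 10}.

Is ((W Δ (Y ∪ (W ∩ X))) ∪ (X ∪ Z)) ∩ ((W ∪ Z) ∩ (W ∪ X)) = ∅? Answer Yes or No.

W ∩ X = {6, 9, 10}
Y ∪ (W ∩ X) = {2, 4, 5, 6, 9, 10}
W Δ (Y ∪ (W ∩ X)) = {2, 4, 5, 7, 8}
X ∪ Z = {1, 2, 3, 4, 5, 6, 8, 9, 10}
(W Δ (Y ∪ (W ∩ X))) ∪ (X ∪ Z) = {1, 2, 3, 4, 5, 6, 7, 8, 9, 10}
W ∪ Z = {1, 2, 3, 4, 5, 6, 7, 8, 9, 10}
W ∪ X = {2, 5, 6, 7, 8, 9, 10}
(W ∪ Z) ∩ (W ∪ X) = {2, 5, 6, 7, 8, 9, 10}
2 lies in both, so they are not disjoint.

No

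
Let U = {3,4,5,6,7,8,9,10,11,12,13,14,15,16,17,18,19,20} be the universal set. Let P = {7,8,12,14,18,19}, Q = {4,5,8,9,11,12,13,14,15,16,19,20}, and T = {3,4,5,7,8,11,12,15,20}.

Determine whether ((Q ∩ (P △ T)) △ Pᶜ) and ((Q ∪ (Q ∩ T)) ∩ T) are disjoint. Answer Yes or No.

P △ T = {3,4,5,11,14,15,18,19,20}
Q ∩ (P △ T) = {4,5,11,14,15,19,20}
Pᶜ = {3,4,5,6,9,10,11,13,15,16,17,20}
(Q ∩ (P △ T)) △ Pᶜ = {3,6,9,10,13,14,16,17,19}
Q ∩ T = {4,5,8,11,12,15,20}
Q ∪ (Q ∩ T) = {4,5,8,9,11,12,13,14,15,16,19,20}
(Q ∪ (Q ∩ T)) ∩ T = {4,5,8,11,12,15,20}
{3,6,9,10,13,14,16,17,19} and {4,5,8,11,12,15,20} share no elements.

Yes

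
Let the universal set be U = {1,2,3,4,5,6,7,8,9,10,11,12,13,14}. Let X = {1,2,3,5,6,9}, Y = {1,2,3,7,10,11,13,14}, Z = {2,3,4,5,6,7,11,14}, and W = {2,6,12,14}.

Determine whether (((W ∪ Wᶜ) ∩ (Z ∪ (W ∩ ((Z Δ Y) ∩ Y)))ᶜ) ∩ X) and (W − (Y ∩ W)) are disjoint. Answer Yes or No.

Wᶜ = {1,3,4,5,7,8,9,10,11,13}
W ∪ Wᶜ = {1,2,3,4,5,6,7,8,9,10,11,12,13,14}
Z Δ Y = {1,4,5,6,10,13}
(Z Δ Y) ∩ Y = {1,10,13}
W ∩ ((Z Δ Y) ∩ Y) = {}
Z ∪ (W ∩ ((Z Δ Y) ∩ Y)) = {2,3,4,5,6,7,11,14}
(Z ∪ (W ∩ ((Z Δ Y) ∩ Y)))ᶜ = {1,8,9,10,12,13}
(W ∪ Wᶜ) ∩ (Z ∪ (W ∩ ((Z Δ Y) ∩ Y)))ᶜ = {1,8,9,10,12,13}
((W ∪ Wᶜ) ∩ (Z ∪ (W ∩ ((Z Δ Y) ∩ Y)))ᶜ) ∩ X = {1,9}
Y ∩ W = {2,14}
W − (Y ∩ W) = {6,12}
{1,9} and {6,12} share no elements.

Yes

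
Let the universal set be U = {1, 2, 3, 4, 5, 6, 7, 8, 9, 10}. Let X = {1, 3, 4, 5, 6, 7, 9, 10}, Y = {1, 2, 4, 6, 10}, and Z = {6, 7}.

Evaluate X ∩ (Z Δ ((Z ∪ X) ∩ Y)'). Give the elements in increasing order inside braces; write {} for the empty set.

Z ∪ X = {1, 3, 4, 5, 6, 7, 9, 10}
(Z ∪ X) ∩ Y = {1, 4, 6, 10}
((Z ∪ X) ∩ Y)' = {2, 3, 5, 7, 8, 9}
Z Δ ((Z ∪ X) ∩ Y)' = {2, 3, 5, 6, 8, 9}
X ∩ (Z Δ ((Z ∪ X) ∩ Y)') = {3, 5, 6, 9}

{3, 5, 6, 9}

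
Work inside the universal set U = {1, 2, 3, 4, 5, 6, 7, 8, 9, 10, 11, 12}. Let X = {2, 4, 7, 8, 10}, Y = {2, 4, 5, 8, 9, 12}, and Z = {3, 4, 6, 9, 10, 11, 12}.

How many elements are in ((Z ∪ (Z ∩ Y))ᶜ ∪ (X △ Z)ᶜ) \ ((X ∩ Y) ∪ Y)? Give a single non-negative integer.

3

Z ∩ Y = {4, 9, 12}
Z ∪ (Z ∩ Y) = {3, 4, 6, 9, 10, 11, 12}
(Z ∪ (Z ∩ Y))ᶜ = {1, 2, 5, 7, 8}
X △ Z = {2, 3, 6, 7, 8, 9, 11, 12}
(X △ Z)ᶜ = {1, 4, 5, 10}
(Z ∪ (Z ∩ Y))ᶜ ∪ (X △ Z)ᶜ = {1, 2, 4, 5, 7, 8, 10}
X ∩ Y = {2, 4, 8}
(X ∩ Y) ∪ Y = {2, 4, 5, 8, 9, 12}
((Z ∪ (Z ∩ Y))ᶜ ∪ (X △ Z)ᶜ) \ ((X ∩ Y) ∪ Y) = {1, 7, 10}
|((Z ∪ (Z ∩ Y))ᶜ ∪ (X △ Z)ᶜ) \ ((X ∩ Y) ∪ Y)| = 3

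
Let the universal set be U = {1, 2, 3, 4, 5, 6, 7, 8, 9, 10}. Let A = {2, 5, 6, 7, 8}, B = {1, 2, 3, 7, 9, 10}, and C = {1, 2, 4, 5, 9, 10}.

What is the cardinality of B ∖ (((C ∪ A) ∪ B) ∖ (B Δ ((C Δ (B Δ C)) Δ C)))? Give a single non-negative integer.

C ∪ A = {1, 2, 4, 5, 6, 7, 8, 9, 10}
(C ∪ A) ∪ B = {1, 2, 3, 4, 5, 6, 7, 8, 9, 10}
B Δ C = {3, 4, 5, 7}
C Δ (B Δ C) = {1, 2, 3, 7, 9, 10}
(C Δ (B Δ C)) Δ C = {3, 4, 5, 7}
B Δ ((C Δ (B Δ C)) Δ C) = {1, 2, 4, 5, 9, 10}
((C ∪ A) ∪ B) ∖ (B Δ ((C Δ (B Δ C)) Δ C)) = {3, 6, 7, 8}
B ∖ (((C ∪ A) ∪ B) ∖ (B Δ ((C Δ (B Δ C)) Δ C))) = {1, 2, 9, 10}
|B ∖ (((C ∪ A) ∪ B) ∖ (B Δ ((C Δ (B Δ C)) Δ C)))| = 4

4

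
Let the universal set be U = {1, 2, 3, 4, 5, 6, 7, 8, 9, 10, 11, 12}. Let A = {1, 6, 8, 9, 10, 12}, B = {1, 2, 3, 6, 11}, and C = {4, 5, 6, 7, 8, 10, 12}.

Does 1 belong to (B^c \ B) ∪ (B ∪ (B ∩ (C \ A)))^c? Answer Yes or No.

No

1 ∈ B, so 1 ∉ B^c
1 ∉ B^c and 1 ∈ B, so 1 ∉ B^c \ B
1 ∉ C and 1 ∈ A, so 1 ∉ C \ A
1 ∈ B and 1 ∉ (C \ A), so 1 ∉ B ∩ (C \ A)
1 ∈ B and 1 ∉ (B ∩ (C \ A)), so 1 ∈ B ∪ (B ∩ (C \ A))
1 ∉ (B ∪ (B ∩ (C \ A)))^c since 1 ∈ (B ∪ (B ∩ (C \ A)))
1 ∉ (B^c \ B) and 1 ∉ (B ∪ (B ∩ (C \ A)))^c, so 1 ∉ (B^c \ B) ∪ (B ∪ (B ∩ (C \ A)))^c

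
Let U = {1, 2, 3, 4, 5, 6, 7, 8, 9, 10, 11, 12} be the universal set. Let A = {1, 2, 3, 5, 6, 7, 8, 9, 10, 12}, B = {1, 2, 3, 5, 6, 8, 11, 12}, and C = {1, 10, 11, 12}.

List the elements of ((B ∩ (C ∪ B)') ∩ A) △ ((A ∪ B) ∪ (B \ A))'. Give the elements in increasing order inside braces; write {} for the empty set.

C ∪ B = {1, 2, 3, 5, 6, 8, 10, 11, 12}
(C ∪ B)' = {4, 7, 9}
B ∩ (C ∪ B)' = {}
(B ∩ (C ∪ B)') ∩ A = {}
A ∪ B = {1, 2, 3, 5, 6, 7, 8, 9, 10, 11, 12}
B \ A = {11}
(A ∪ B) ∪ (B \ A) = {1, 2, 3, 5, 6, 7, 8, 9, 10, 11, 12}
((A ∪ B) ∪ (B \ A))' = {4}
((B ∩ (C ∪ B)') ∩ A) △ ((A ∪ B) ∪ (B \ A))' = {4}

{4}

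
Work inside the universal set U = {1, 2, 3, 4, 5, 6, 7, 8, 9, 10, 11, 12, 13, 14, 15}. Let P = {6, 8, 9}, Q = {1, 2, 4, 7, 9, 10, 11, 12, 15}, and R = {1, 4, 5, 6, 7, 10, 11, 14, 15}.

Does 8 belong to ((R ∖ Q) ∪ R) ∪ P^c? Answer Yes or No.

8 ∉ R and 8 ∉ Q, so 8 ∉ R ∖ Q
8 ∉ (R ∖ Q) and 8 ∉ R, so 8 ∉ (R ∖ Q) ∪ R
8 ∈ P, so 8 ∉ P^c
8 ∉ ((R ∖ Q) ∪ R) and 8 ∉ P^c, so 8 ∉ ((R ∖ Q) ∪ R) ∪ P^c

No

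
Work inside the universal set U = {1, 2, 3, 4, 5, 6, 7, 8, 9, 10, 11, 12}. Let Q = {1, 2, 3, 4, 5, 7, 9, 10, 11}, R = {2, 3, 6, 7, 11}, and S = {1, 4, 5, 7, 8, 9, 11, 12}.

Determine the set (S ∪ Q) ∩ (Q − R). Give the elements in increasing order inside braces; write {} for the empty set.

{1, 4, 5, 9, 10}

S ∪ Q = {1, 2, 3, 4, 5, 7, 8, 9, 10, 11, 12}
Q − R = {1, 4, 5, 9, 10}
(S ∪ Q) ∩ (Q − R) = {1, 4, 5, 9, 10}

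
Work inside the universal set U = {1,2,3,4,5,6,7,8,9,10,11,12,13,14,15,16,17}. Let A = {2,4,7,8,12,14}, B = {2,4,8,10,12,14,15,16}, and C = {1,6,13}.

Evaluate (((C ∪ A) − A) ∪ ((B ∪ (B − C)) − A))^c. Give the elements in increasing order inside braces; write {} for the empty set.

{2,3,4,5,7,8,9,11,12,14,17}

C ∪ A = {1,2,4,6,7,8,12,13,14}
(C ∪ A) − A = {1,6,13}
B − C = {2,4,8,10,12,14,15,16}
B ∪ (B − C) = {2,4,8,10,12,14,15,16}
(B ∪ (B − C)) − A = {10,15,16}
((C ∪ A) − A) ∪ ((B ∪ (B − C)) − A) = {1,6,10,13,15,16}
(((C ∪ A) − A) ∪ ((B ∪ (B − C)) − A))^c = {2,3,4,5,7,8,9,11,12,14,17}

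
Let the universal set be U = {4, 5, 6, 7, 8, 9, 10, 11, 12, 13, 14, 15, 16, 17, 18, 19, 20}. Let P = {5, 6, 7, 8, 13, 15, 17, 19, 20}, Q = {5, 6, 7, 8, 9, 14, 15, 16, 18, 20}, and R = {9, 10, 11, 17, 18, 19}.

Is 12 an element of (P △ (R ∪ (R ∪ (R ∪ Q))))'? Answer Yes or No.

Yes

12 ∉ R and 12 ∉ Q, so 12 ∉ R ∪ Q
12 ∉ R and 12 ∉ (R ∪ Q), so 12 ∉ R ∪ (R ∪ Q)
12 ∉ R and 12 ∉ (R ∪ (R ∪ Q)), so 12 ∉ R ∪ (R ∪ (R ∪ Q))
12 ∉ P and 12 ∉ (R ∪ (R ∪ (R ∪ Q))), so 12 ∉ P △ (R ∪ (R ∪ (R ∪ Q)))
12 ∈ (P △ (R ∪ (R ∪ (R ∪ Q))))' since 12 ∉ (P △ (R ∪ (R ∪ (R ∪ Q))))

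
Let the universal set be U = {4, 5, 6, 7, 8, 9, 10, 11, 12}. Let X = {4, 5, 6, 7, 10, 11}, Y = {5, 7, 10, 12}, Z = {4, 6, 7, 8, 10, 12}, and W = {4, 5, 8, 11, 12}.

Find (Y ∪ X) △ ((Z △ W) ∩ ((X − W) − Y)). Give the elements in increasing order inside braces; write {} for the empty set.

Y ∪ X = {4, 5, 6, 7, 10, 11, 12}
Z △ W = {5, 6, 7, 10, 11}
X − W = {6, 7, 10}
(X − W) − Y = {6}
(Z △ W) ∩ ((X − W) − Y) = {6}
(Y ∪ X) △ ((Z △ W) ∩ ((X − W) − Y)) = {4, 5, 7, 10, 11, 12}

{4, 5, 7, 10, 11, 12}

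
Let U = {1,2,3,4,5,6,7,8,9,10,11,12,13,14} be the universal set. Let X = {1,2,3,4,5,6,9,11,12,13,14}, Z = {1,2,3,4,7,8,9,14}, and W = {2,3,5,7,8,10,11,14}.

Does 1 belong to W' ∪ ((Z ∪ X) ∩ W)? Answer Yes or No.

Yes

1 ∉ W, so 1 ∈ W'
1 ∈ Z and 1 ∈ X, so 1 ∈ Z ∪ X
1 ∈ (Z ∪ X) and 1 ∉ W, so 1 ∉ (Z ∪ X) ∩ W
1 ∈ W' and 1 ∉ ((Z ∪ X) ∩ W), so 1 ∈ W' ∪ ((Z ∪ X) ∩ W)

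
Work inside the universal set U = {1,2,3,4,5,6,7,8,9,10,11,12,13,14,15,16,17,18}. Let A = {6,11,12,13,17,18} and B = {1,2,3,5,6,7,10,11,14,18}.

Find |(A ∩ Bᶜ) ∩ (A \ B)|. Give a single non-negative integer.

Bᶜ = {4,8,9,12,13,15,16,17}
A ∩ Bᶜ = {12,13,17}
A \ B = {12,13,17}
(A ∩ Bᶜ) ∩ (A \ B) = {12,13,17}
|(A ∩ Bᶜ) ∩ (A \ B)| = 3

3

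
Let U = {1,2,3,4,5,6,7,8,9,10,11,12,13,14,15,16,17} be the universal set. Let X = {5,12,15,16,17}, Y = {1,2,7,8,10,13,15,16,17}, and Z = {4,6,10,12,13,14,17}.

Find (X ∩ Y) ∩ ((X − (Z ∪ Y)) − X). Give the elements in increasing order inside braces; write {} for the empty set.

{}

X ∩ Y = {15,16,17}
Z ∪ Y = {1,2,4,6,7,8,10,12,13,14,15,16,17}
X − (Z ∪ Y) = {5}
(X − (Z ∪ Y)) − X = {}
(X ∩ Y) ∩ ((X − (Z ∪ Y)) − X) = {}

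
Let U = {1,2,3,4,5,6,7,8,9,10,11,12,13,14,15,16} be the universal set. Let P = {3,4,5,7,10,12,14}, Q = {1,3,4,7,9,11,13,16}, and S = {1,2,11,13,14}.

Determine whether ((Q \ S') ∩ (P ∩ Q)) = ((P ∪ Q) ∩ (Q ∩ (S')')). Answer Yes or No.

S' = {3,4,5,6,7,8,9,10,12,15,16}
Q \ S' = {1,11,13}
P ∩ Q = {3,4,7}
(Q \ S') ∩ (P ∩ Q) = {}
P ∪ Q = {1,3,4,5,7,9,10,11,12,13,14,16}
(S')' = {1,2,11,13,14}
Q ∩ (S')' = {1,11,13}
(P ∪ Q) ∩ (Q ∩ (S')') = {1,11,13}
1 ∈ (P ∪ Q) ∩ (Q ∩ (S')') but 1 ∉ (Q \ S') ∩ (P ∩ Q), so they differ.

No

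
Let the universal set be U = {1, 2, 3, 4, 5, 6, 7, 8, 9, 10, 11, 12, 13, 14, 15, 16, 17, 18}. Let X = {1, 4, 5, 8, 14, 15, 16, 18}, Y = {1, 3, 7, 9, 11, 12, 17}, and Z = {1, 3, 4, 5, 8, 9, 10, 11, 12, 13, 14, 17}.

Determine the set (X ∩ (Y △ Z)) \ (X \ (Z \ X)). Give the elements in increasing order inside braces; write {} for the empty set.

Y △ Z = {4, 5, 7, 8, 10, 13, 14}
X ∩ (Y △ Z) = {4, 5, 8, 14}
Z \ X = {3, 9, 10, 11, 12, 13, 17}
X \ (Z \ X) = {1, 4, 5, 8, 14, 15, 16, 18}
(X ∩ (Y △ Z)) \ (X \ (Z \ X)) = {}

{}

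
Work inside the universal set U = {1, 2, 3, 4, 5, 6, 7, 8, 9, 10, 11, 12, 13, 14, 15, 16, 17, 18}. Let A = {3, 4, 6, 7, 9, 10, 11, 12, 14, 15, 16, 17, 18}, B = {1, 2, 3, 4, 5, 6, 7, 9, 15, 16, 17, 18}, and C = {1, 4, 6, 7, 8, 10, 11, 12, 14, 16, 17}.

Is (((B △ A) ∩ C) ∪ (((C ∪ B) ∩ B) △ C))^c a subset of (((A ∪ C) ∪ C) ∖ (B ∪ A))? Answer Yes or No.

No

B △ A = {1, 2, 5, 10, 11, 12, 14}
(B △ A) ∩ C = {1, 10, 11, 12, 14}
C ∪ B = {1, 2, 3, 4, 5, 6, 7, 8, 9, 10, 11, 12, 14, 15, 16, 17, 18}
(C ∪ B) ∩ B = {1, 2, 3, 4, 5, 6, 7, 9, 15, 16, 17, 18}
((C ∪ B) ∩ B) △ C = {2, 3, 5, 8, 9, 10, 11, 12, 14, 15, 18}
((B △ A) ∩ C) ∪ (((C ∪ B) ∩ B) △ C) = {1, 2, 3, 5, 8, 9, 10, 11, 12, 14, 15, 18}
(((B △ A) ∩ C) ∪ (((C ∪ B) ∩ B) △ C))^c = {4, 6, 7, 13, 16, 17}
A ∪ C = {1, 3, 4, 6, 7, 8, 9, 10, 11, 12, 14, 15, 16, 17, 18}
(A ∪ C) ∪ C = {1, 3, 4, 6, 7, 8, 9, 10, 11, 12, 14, 15, 16, 17, 18}
B ∪ A = {1, 2, 3, 4, 5, 6, 7, 9, 10, 11, 12, 14, 15, 16, 17, 18}
((A ∪ C) ∪ C) ∖ (B ∪ A) = {8}
4 ∈ (((B △ A) ∩ C) ∪ (((C ∪ B) ∩ B) △ C))^c but 4 ∉ ((A ∪ C) ∪ C) ∖ (B ∪ A), so the inclusion fails.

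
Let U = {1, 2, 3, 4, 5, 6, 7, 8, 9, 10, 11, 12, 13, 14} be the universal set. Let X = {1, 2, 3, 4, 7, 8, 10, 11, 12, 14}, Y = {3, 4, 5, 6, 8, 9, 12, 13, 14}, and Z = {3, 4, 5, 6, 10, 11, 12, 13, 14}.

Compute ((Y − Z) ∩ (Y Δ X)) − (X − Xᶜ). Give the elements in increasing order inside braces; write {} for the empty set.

{9}

Y − Z = {8, 9}
Y Δ X = {1, 2, 5, 6, 7, 9, 10, 11, 13}
(Y − Z) ∩ (Y Δ X) = {9}
Xᶜ = {5, 6, 9, 13}
X − Xᶜ = {1, 2, 3, 4, 7, 8, 10, 11, 12, 14}
((Y − Z) ∩ (Y Δ X)) − (X − Xᶜ) = {9}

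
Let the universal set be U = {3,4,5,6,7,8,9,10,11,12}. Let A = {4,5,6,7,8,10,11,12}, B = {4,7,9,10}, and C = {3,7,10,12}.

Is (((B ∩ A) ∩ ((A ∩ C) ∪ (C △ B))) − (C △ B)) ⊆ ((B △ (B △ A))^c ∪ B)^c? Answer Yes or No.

B ∩ A = {4,7,10}
A ∩ C = {7,10,12}
C △ B = {3,4,9,12}
(A ∩ C) ∪ (C △ B) = {3,4,7,9,10,12}
(B ∩ A) ∩ ((A ∩ C) ∪ (C △ B)) = {4,7,10}
((B ∩ A) ∩ ((A ∩ C) ∪ (C △ B))) − (C △ B) = {7,10}
B △ A = {5,6,8,9,11,12}
B △ (B △ A) = {4,5,6,7,8,10,11,12}
(B △ (B △ A))^c = {3,9}
(B △ (B △ A))^c ∪ B = {3,4,7,9,10}
((B △ (B △ A))^c ∪ B)^c = {5,6,8,11,12}
7 ∈ ((B ∩ A) ∩ ((A ∩ C) ∪ (C △ B))) − (C △ B) but 7 ∉ ((B △ (B △ A))^c ∪ B)^c, so the inclusion fails.

No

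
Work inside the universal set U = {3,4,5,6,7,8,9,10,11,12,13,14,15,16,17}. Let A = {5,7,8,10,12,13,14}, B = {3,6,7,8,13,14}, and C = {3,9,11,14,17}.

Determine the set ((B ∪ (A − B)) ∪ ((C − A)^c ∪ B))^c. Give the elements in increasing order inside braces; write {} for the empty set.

{9,11,17}

A − B = {5,10,12}
B ∪ (A − B) = {3,5,6,7,8,10,12,13,14}
C − A = {3,9,11,17}
(C − A)^c = {4,5,6,7,8,10,12,13,14,15,16}
(C − A)^c ∪ B = {3,4,5,6,7,8,10,12,13,14,15,16}
(B ∪ (A − B)) ∪ ((C − A)^c ∪ B) = {3,4,5,6,7,8,10,12,13,14,15,16}
((B ∪ (A − B)) ∪ ((C − A)^c ∪ B))^c = {9,11,17}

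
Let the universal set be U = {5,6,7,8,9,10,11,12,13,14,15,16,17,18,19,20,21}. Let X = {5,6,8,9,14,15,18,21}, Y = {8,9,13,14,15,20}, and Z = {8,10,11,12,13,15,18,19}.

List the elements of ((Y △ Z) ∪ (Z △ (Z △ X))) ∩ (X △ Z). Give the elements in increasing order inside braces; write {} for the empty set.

{5,6,9,10,11,12,14,19,21}

Y △ Z = {9,10,11,12,14,18,19,20}
Z △ X = {5,6,9,10,11,12,13,14,19,21}
Z △ (Z △ X) = {5,6,8,9,14,15,18,21}
(Y △ Z) ∪ (Z △ (Z △ X)) = {5,6,8,9,10,11,12,14,15,18,19,20,21}
X △ Z = {5,6,9,10,11,12,13,14,19,21}
((Y △ Z) ∪ (Z △ (Z △ X))) ∩ (X △ Z) = {5,6,9,10,11,12,14,19,21}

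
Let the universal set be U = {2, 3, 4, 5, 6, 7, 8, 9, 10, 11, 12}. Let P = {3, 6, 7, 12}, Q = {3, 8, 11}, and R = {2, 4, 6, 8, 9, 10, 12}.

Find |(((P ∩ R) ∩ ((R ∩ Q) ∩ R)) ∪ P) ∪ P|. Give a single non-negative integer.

4

P ∩ R = {6, 12}
R ∩ Q = {8}
(R ∩ Q) ∩ R = {8}
(P ∩ R) ∩ ((R ∩ Q) ∩ R) = {}
((P ∩ R) ∩ ((R ∩ Q) ∩ R)) ∪ P = {3, 6, 7, 12}
(((P ∩ R) ∩ ((R ∩ Q) ∩ R)) ∪ P) ∪ P = {3, 6, 7, 12}
|(((P ∩ R) ∩ ((R ∩ Q) ∩ R)) ∪ P) ∪ P| = 4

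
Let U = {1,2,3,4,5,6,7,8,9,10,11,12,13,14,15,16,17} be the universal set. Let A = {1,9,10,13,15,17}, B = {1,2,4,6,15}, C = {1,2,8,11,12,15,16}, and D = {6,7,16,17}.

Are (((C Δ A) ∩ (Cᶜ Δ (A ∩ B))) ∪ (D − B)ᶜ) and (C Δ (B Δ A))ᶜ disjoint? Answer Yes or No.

No

C Δ A = {2,8,9,10,11,12,13,16,17}
Cᶜ = {3,4,5,6,7,9,10,13,14,17}
A ∩ B = {1,15}
Cᶜ Δ (A ∩ B) = {1,3,4,5,6,7,9,10,13,14,15,17}
(C Δ A) ∩ (Cᶜ Δ (A ∩ B)) = {9,10,13,17}
D − B = {7,16,17}
(D − B)ᶜ = {1,2,3,4,5,6,8,9,10,11,12,13,14,15}
((C Δ A) ∩ (Cᶜ Δ (A ∩ B))) ∪ (D − B)ᶜ = {1,2,3,4,5,6,8,9,10,11,12,13,14,15,17}
B Δ A = {2,4,6,9,10,13,17}
C Δ (B Δ A) = {1,4,6,8,9,10,11,12,13,15,16,17}
(C Δ (B Δ A))ᶜ = {2,3,5,7,14}
2 lies in both, so they are not disjoint.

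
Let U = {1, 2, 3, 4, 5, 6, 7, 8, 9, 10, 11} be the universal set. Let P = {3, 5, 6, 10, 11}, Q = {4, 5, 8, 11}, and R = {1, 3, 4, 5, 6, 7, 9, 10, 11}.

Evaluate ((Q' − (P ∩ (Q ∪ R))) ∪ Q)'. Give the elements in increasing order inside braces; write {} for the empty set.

{3, 6, 10}

Q' = {1, 2, 3, 6, 7, 9, 10}
Q ∪ R = {1, 3, 4, 5, 6, 7, 8, 9, 10, 11}
P ∩ (Q ∪ R) = {3, 5, 6, 10, 11}
Q' − (P ∩ (Q ∪ R)) = {1, 2, 7, 9}
(Q' − (P ∩ (Q ∪ R))) ∪ Q = {1, 2, 4, 5, 7, 8, 9, 11}
((Q' − (P ∩ (Q ∪ R))) ∪ Q)' = {3, 6, 10}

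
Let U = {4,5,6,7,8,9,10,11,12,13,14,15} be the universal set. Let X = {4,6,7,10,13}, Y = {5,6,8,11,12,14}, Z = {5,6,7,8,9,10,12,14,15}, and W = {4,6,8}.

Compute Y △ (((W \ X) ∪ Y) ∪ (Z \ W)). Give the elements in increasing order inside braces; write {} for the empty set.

W \ X = {8}
(W \ X) ∪ Y = {5,6,8,11,12,14}
Z \ W = {5,7,9,10,12,14,15}
((W \ X) ∪ Y) ∪ (Z \ W) = {5,6,7,8,9,10,11,12,14,15}
Y △ (((W \ X) ∪ Y) ∪ (Z \ W)) = {7,9,10,15}

{7,9,10,15}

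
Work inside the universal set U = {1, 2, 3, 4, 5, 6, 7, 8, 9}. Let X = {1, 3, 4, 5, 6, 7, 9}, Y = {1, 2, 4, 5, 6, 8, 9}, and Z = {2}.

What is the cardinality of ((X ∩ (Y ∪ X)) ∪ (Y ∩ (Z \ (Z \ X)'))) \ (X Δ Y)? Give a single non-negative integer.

5

Y ∪ X = {1, 2, 3, 4, 5, 6, 7, 8, 9}
X ∩ (Y ∪ X) = {1, 3, 4, 5, 6, 7, 9}
Z \ X = {2}
(Z \ X)' = {1, 3, 4, 5, 6, 7, 8, 9}
Z \ (Z \ X)' = {2}
Y ∩ (Z \ (Z \ X)') = {2}
(X ∩ (Y ∪ X)) ∪ (Y ∩ (Z \ (Z \ X)')) = {1, 2, 3, 4, 5, 6, 7, 9}
X Δ Y = {2, 3, 7, 8}
((X ∩ (Y ∪ X)) ∪ (Y ∩ (Z \ (Z \ X)'))) \ (X Δ Y) = {1, 4, 5, 6, 9}
|((X ∩ (Y ∪ X)) ∪ (Y ∩ (Z \ (Z \ X)'))) \ (X Δ Y)| = 5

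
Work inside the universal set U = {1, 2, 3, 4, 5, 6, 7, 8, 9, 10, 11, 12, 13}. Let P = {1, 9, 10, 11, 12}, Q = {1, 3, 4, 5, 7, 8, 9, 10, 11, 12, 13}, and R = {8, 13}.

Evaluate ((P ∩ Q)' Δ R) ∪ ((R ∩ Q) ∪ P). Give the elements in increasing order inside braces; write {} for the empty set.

P ∩ Q = {1, 9, 10, 11, 12}
(P ∩ Q)' = {2, 3, 4, 5, 6, 7, 8, 13}
(P ∩ Q)' Δ R = {2, 3, 4, 5, 6, 7}
R ∩ Q = {8, 13}
(R ∩ Q) ∪ P = {1, 8, 9, 10, 11, 12, 13}
((P ∩ Q)' Δ R) ∪ ((R ∩ Q) ∪ P) = {1, 2, 3, 4, 5, 6, 7, 8, 9, 10, 11, 12, 13}

{1, 2, 3, 4, 5, 6, 7, 8, 9, 10, 11, 12, 13}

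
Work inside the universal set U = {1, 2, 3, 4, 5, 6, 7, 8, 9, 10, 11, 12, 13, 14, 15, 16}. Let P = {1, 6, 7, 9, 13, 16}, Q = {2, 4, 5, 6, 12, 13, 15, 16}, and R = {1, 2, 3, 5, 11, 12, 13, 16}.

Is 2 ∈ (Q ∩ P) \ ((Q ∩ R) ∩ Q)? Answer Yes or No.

No

2 ∈ Q and 2 ∉ P, so 2 ∉ Q ∩ P
2 ∈ Q and 2 ∈ R, so 2 ∈ Q ∩ R
2 ∈ (Q ∩ R) and 2 ∈ Q, so 2 ∈ (Q ∩ R) ∩ Q
2 ∉ (Q ∩ P) and 2 ∈ ((Q ∩ R) ∩ Q), so 2 ∉ (Q ∩ P) \ ((Q ∩ R) ∩ Q)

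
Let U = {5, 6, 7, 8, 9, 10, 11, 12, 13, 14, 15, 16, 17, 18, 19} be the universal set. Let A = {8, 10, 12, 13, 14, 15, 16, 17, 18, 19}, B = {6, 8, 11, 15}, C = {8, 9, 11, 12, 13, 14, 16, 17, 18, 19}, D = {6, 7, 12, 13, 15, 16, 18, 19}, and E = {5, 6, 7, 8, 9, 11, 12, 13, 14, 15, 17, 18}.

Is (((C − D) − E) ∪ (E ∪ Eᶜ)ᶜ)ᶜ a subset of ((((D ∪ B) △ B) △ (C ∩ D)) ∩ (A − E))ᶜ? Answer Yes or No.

Yes

C − D = {8, 9, 11, 14, 17}
(C − D) − E = {}
Eᶜ = {10, 16, 19}
E ∪ Eᶜ = {5, 6, 7, 8, 9, 10, 11, 12, 13, 14, 15, 16, 17, 18, 19}
(E ∪ Eᶜ)ᶜ = {}
((C − D) − E) ∪ (E ∪ Eᶜ)ᶜ = {}
(((C − D) − E) ∪ (E ∪ Eᶜ)ᶜ)ᶜ = {5, 6, 7, 8, 9, 10, 11, 12, 13, 14, 15, 16, 17, 18, 19}
D ∪ B = {6, 7, 8, 11, 12, 13, 15, 16, 18, 19}
(D ∪ B) △ B = {7, 12, 13, 16, 18, 19}
C ∩ D = {12, 13, 16, 18, 19}
((D ∪ B) △ B) △ (C ∩ D) = {7}
A − E = {10, 16, 19}
(((D ∪ B) △ B) △ (C ∩ D)) ∩ (A − E) = {}
((((D ∪ B) △ B) △ (C ∩ D)) ∩ (A − E))ᶜ = {5, 6, 7, 8, 9, 10, 11, 12, 13, 14, 15, 16, 17, 18, 19}
Every element of {5, 6, 7, 8, 9, 10, 11, 12, 13, 14, 15, 16, 17, 18, 19} is in {5, 6, 7, 8, 9, 10, 11, 12, 13, 14, 15, 16, 17, 18, 19}, so (((C − D) − E) ∪ (E ∪ Eᶜ)ᶜ)ᶜ ⊆ ((((D ∪ B) △ B) △ (C ∩ D)) ∩ (A − E))ᶜ.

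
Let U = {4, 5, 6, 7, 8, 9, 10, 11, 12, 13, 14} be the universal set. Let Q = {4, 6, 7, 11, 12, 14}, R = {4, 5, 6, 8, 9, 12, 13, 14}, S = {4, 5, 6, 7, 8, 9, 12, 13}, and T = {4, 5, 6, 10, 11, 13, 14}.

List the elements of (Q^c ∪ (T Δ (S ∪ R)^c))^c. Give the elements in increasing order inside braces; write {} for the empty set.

{7, 11, 12}

Q^c = {5, 8, 9, 10, 13}
S ∪ R = {4, 5, 6, 7, 8, 9, 12, 13, 14}
(S ∪ R)^c = {10, 11}
T Δ (S ∪ R)^c = {4, 5, 6, 13, 14}
Q^c ∪ (T Δ (S ∪ R)^c) = {4, 5, 6, 8, 9, 10, 13, 14}
(Q^c ∪ (T Δ (S ∪ R)^c))^c = {7, 11, 12}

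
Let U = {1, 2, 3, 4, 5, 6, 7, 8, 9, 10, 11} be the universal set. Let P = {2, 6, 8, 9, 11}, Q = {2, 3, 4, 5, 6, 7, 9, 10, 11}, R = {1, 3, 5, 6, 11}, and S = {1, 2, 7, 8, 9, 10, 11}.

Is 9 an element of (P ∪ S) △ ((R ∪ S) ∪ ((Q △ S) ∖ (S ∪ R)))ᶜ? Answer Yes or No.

9 ∈ P and 9 ∈ S, so 9 ∈ P ∪ S
9 ∉ R and 9 ∈ S, so 9 ∈ R ∪ S
9 ∈ Q and 9 ∈ S, so 9 ∉ Q △ S
9 ∈ S and 9 ∉ R, so 9 ∈ S ∪ R
9 ∉ (Q △ S) and 9 ∈ (S ∪ R), so 9 ∉ (Q △ S) ∖ (S ∪ R)
9 ∈ (R ∪ S) and 9 ∉ ((Q △ S) ∖ (S ∪ R)), so 9 ∈ (R ∪ S) ∪ ((Q △ S) ∖ (S ∪ R))
9 ∉ ((R ∪ S) ∪ ((Q △ S) ∖ (S ∪ R)))ᶜ since 9 ∈ ((R ∪ S) ∪ ((Q △ S) ∖ (S ∪ R)))
9 ∈ (P ∪ S) and 9 ∉ ((R ∪ S) ∪ ((Q △ S) ∖ (S ∪ R)))ᶜ, so 9 ∈ (P ∪ S) △ ((R ∪ S) ∪ ((Q △ S) ∖ (S ∪ R)))ᶜ

Yes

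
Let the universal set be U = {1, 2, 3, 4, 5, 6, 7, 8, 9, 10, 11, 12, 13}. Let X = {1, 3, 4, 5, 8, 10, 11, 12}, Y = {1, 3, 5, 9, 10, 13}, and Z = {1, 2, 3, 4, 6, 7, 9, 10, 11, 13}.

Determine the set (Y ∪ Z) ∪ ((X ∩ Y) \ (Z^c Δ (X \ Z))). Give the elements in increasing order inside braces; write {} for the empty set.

{1, 2, 3, 4, 5, 6, 7, 9, 10, 11, 13}

Y ∪ Z = {1, 2, 3, 4, 5, 6, 7, 9, 10, 11, 13}
X ∩ Y = {1, 3, 5, 10}
Z^c = {5, 8, 12}
X \ Z = {5, 8, 12}
Z^c Δ (X \ Z) = {}
(X ∩ Y) \ (Z^c Δ (X \ Z)) = {1, 3, 5, 10}
(Y ∪ Z) ∪ ((X ∩ Y) \ (Z^c Δ (X \ Z))) = {1, 2, 3, 4, 5, 6, 7, 9, 10, 11, 13}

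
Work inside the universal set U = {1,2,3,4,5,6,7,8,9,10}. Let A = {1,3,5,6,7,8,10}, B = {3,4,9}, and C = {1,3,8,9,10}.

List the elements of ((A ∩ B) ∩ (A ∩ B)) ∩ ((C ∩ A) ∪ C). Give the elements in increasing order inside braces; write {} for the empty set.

A ∩ B = {3}
(A ∩ B) ∩ (A ∩ B) = {3}
C ∩ A = {1,3,8,10}
(C ∩ A) ∪ C = {1,3,8,9,10}
((A ∩ B) ∩ (A ∩ B)) ∩ ((C ∩ A) ∪ C) = {3}

{3}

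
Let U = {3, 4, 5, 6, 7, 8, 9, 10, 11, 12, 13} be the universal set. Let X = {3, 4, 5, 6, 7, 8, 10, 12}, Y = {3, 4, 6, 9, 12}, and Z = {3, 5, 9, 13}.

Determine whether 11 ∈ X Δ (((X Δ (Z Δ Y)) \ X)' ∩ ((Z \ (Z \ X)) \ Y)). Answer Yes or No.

11 ∉ Z and 11 ∉ Y, so 11 ∉ Z Δ Y
11 ∉ X and 11 ∉ (Z Δ Y), so 11 ∉ X Δ (Z Δ Y)
11 ∉ (X Δ (Z Δ Y)) and 11 ∉ X, so 11 ∉ (X Δ (Z Δ Y)) \ X
11 ∈ ((X Δ (Z Δ Y)) \ X)' since 11 ∉ ((X Δ (Z Δ Y)) \ X)
11 ∉ Z and 11 ∉ X, so 11 ∉ Z \ X
11 ∉ Z and 11 ∉ (Z \ X), so 11 ∉ Z \ (Z \ X)
11 ∉ (Z \ (Z \ X)) and 11 ∉ Y, so 11 ∉ (Z \ (Z \ X)) \ Y
11 ∈ ((X Δ (Z Δ Y)) \ X)' and 11 ∉ ((Z \ (Z \ X)) \ Y), so 11 ∉ ((X Δ (Z Δ Y)) \ X)' ∩ ((Z \ (Z \ X)) \ Y)
11 ∉ X and 11 ∉ (((X Δ (Z Δ Y)) \ X)' ∩ ((Z \ (Z \ X)) \ Y)), so 11 ∉ X Δ (((X Δ (Z Δ Y)) \ X)' ∩ ((Z \ (Z \ X)) \ Y))

No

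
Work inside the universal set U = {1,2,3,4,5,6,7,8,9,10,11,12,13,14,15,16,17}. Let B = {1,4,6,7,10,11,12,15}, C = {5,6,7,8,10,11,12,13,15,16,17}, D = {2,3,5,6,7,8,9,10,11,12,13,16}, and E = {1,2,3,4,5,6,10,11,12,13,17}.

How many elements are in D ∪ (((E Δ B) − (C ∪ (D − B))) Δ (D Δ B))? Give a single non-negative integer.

15

E Δ B = {2,3,5,7,13,15,17}
D − B = {2,3,5,8,9,13,16}
C ∪ (D − B) = {2,3,5,6,7,8,9,10,11,12,13,15,16,17}
(E Δ B) − (C ∪ (D − B)) = {}
D Δ B = {1,2,3,4,5,8,9,13,15,16}
((E Δ B) − (C ∪ (D − B))) Δ (D Δ B) = {1,2,3,4,5,8,9,13,15,16}
D ∪ (((E Δ B) − (C ∪ (D − B))) Δ (D Δ B)) = {1,2,3,4,5,6,7,8,9,10,11,12,13,15,16}
|D ∪ (((E Δ B) − (C ∪ (D − B))) Δ (D Δ B))| = 15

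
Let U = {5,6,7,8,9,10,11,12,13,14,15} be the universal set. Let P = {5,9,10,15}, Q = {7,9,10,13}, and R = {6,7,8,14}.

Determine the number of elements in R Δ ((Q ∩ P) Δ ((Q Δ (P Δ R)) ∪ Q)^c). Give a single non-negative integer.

8

Q ∩ P = {9,10}
P Δ R = {5,6,7,8,9,10,14,15}
Q Δ (P Δ R) = {5,6,8,13,14,15}
(Q Δ (P Δ R)) ∪ Q = {5,6,7,8,9,10,13,14,15}
((Q Δ (P Δ R)) ∪ Q)^c = {11,12}
(Q ∩ P) Δ ((Q Δ (P Δ R)) ∪ Q)^c = {9,10,11,12}
R Δ ((Q ∩ P) Δ ((Q Δ (P Δ R)) ∪ Q)^c) = {6,7,8,9,10,11,12,14}
|R Δ ((Q ∩ P) Δ ((Q Δ (P Δ R)) ∪ Q)^c)| = 8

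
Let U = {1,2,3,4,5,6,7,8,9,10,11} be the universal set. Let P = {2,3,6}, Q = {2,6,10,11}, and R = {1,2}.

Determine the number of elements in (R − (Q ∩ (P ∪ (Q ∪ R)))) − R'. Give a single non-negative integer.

Q ∪ R = {1,2,6,10,11}
P ∪ (Q ∪ R) = {1,2,3,6,10,11}
Q ∩ (P ∪ (Q ∪ R)) = {2,6,10,11}
R − (Q ∩ (P ∪ (Q ∪ R))) = {1}
R' = {3,4,5,6,7,8,9,10,11}
(R − (Q ∩ (P ∪ (Q ∪ R)))) − R' = {1}
|(R − (Q ∩ (P ∪ (Q ∪ R)))) − R'| = 1

1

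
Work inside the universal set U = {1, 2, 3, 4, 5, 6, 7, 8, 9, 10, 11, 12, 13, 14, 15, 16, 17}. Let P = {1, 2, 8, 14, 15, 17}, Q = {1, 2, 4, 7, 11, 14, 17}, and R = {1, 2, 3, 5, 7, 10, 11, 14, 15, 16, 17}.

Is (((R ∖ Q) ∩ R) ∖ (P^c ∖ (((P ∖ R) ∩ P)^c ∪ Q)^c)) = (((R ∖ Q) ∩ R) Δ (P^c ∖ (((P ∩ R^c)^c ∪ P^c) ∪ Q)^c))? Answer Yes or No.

R ∖ Q = {3, 5, 10, 15, 16}
(R ∖ Q) ∩ R = {3, 5, 10, 15, 16}
P^c = {3, 4, 5, 6, 7, 9, 10, 11, 12, 13, 16}
P ∖ R = {8}
(P ∖ R) ∩ P = {8}
((P ∖ R) ∩ P)^c = {1, 2, 3, 4, 5, 6, 7, 9, 10, 11, 12, 13, 14, 15, 16, 17}
((P ∖ R) ∩ P)^c ∪ Q = {1, 2, 3, 4, 5, 6, 7, 9, 10, 11, 12, 13, 14, 15, 16, 17}
(((P ∖ R) ∩ P)^c ∪ Q)^c = {8}
P^c ∖ (((P ∖ R) ∩ P)^c ∪ Q)^c = {3, 4, 5, 6, 7, 9, 10, 11, 12, 13, 16}
((R ∖ Q) ∩ R) ∖ (P^c ∖ (((P ∖ R) ∩ P)^c ∪ Q)^c) = {15}
R^c = {4, 6, 8, 9, 12, 13}
P ∩ R^c = {8}
(P ∩ R^c)^c = {1, 2, 3, 4, 5, 6, 7, 9, 10, 11, 12, 13, 14, 15, 16, 17}
(P ∩ R^c)^c ∪ P^c = {1, 2, 3, 4, 5, 6, 7, 9, 10, 11, 12, 13, 14, 15, 16, 17}
((P ∩ R^c)^c ∪ P^c) ∪ Q = {1, 2, 3, 4, 5, 6, 7, 9, 10, 11, 12, 13, 14, 15, 16, 17}
(((P ∩ R^c)^c ∪ P^c) ∪ Q)^c = {8}
P^c ∖ (((P ∩ R^c)^c ∪ P^c) ∪ Q)^c = {3, 4, 5, 6, 7, 9, 10, 11, 12, 13, 16}
((R ∖ Q) ∩ R) Δ (P^c ∖ (((P ∩ R^c)^c ∪ P^c) ∪ Q)^c) = {4, 6, 7, 9, 11, 12, 13, 15}
4 ∈ ((R ∖ Q) ∩ R) Δ (P^c ∖ (((P ∩ R^c)^c ∪ P^c) ∪ Q)^c) but 4 ∉ ((R ∖ Q) ∩ R) ∖ (P^c ∖ (((P ∖ R) ∩ P)^c ∪ Q)^c), so they differ.

No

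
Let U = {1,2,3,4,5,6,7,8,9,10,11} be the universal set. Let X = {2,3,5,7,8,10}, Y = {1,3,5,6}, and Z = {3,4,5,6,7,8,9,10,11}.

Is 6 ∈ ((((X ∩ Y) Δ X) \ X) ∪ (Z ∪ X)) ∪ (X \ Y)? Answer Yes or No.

6 ∉ X and 6 ∈ Y, so 6 ∉ X ∩ Y
6 ∉ (X ∩ Y) and 6 ∉ X, so 6 ∉ (X ∩ Y) Δ X
6 ∉ ((X ∩ Y) Δ X) and 6 ∉ X, so 6 ∉ ((X ∩ Y) Δ X) \ X
6 ∈ Z and 6 ∉ X, so 6 ∈ Z ∪ X
6 ∉ (((X ∩ Y) Δ X) \ X) and 6 ∈ (Z ∪ X), so 6 ∈ (((X ∩ Y) Δ X) \ X) ∪ (Z ∪ X)
6 ∉ X and 6 ∈ Y, so 6 ∉ X \ Y
6 ∈ ((((X ∩ Y) Δ X) \ X) ∪ (Z ∪ X)) and 6 ∉ (X \ Y), so 6 ∈ ((((X ∩ Y) Δ X) \ X) ∪ (Z ∪ X)) ∪ (X \ Y)

Yes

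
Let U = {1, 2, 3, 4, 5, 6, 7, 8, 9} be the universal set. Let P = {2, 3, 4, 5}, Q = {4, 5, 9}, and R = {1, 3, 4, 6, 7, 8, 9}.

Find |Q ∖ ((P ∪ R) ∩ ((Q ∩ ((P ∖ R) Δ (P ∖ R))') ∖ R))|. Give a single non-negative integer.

P ∪ R = {1, 2, 3, 4, 5, 6, 7, 8, 9}
P ∖ R = {2, 5}
(P ∖ R) Δ (P ∖ R) = {}
((P ∖ R) Δ (P ∖ R))' = {1, 2, 3, 4, 5, 6, 7, 8, 9}
Q ∩ ((P ∖ R) Δ (P ∖ R))' = {4, 5, 9}
(Q ∩ ((P ∖ R) Δ (P ∖ R))') ∖ R = {5}
(P ∪ R) ∩ ((Q ∩ ((P ∖ R) Δ (P ∖ R))') ∖ R) = {5}
Q ∖ ((P ∪ R) ∩ ((Q ∩ ((P ∖ R) Δ (P ∖ R))') ∖ R)) = {4, 9}
|Q ∖ ((P ∪ R) ∩ ((Q ∩ ((P ∖ R) Δ (P ∖ R))') ∖ R))| = 2

2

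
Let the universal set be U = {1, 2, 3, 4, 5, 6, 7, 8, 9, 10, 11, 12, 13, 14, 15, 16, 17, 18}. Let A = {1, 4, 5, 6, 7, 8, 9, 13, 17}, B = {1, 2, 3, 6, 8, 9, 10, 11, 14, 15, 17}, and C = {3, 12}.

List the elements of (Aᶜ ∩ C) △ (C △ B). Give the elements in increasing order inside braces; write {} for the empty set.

{1, 2, 3, 6, 8, 9, 10, 11, 14, 15, 17}

Aᶜ = {2, 3, 10, 11, 12, 14, 15, 16, 18}
Aᶜ ∩ C = {3, 12}
C △ B = {1, 2, 6, 8, 9, 10, 11, 12, 14, 15, 17}
(Aᶜ ∩ C) △ (C △ B) = {1, 2, 3, 6, 8, 9, 10, 11, 14, 15, 17}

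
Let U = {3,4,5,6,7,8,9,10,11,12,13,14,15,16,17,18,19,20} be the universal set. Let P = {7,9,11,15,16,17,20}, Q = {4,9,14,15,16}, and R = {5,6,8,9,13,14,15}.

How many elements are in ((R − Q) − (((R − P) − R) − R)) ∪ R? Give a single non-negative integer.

7

R − Q = {5,6,8,13}
R − P = {5,6,8,13,14}
(R − P) − R = {}
((R − P) − R) − R = {}
(R − Q) − (((R − P) − R) − R) = {5,6,8,13}
((R − Q) − (((R − P) − R) − R)) ∪ R = {5,6,8,9,13,14,15}
|((R − Q) − (((R − P) − R) − R)) ∪ R| = 7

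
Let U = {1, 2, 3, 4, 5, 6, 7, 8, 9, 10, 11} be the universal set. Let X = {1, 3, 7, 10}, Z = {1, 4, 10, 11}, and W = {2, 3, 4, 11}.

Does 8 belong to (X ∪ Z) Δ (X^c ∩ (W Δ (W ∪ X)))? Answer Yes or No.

8 ∉ X and 8 ∉ Z, so 8 ∉ X ∪ Z
8 ∉ X, so 8 ∈ X^c
8 ∉ W and 8 ∉ X, so 8 ∉ W ∪ X
8 ∉ W and 8 ∉ (W ∪ X), so 8 ∉ W Δ (W ∪ X)
8 ∈ X^c and 8 ∉ (W Δ (W ∪ X)), so 8 ∉ X^c ∩ (W Δ (W ∪ X))
8 ∉ (X ∪ Z) and 8 ∉ (X^c ∩ (W Δ (W ∪ X))), so 8 ∉ (X ∪ Z) Δ (X^c ∩ (W Δ (W ∪ X)))

No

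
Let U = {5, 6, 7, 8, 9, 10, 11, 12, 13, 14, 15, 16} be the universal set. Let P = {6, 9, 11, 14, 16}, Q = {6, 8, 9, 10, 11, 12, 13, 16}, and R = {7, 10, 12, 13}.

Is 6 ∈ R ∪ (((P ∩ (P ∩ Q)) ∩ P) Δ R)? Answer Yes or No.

6 ∈ P and 6 ∈ Q, so 6 ∈ P ∩ Q
6 ∈ P and 6 ∈ (P ∩ Q), so 6 ∈ P ∩ (P ∩ Q)
6 ∈ (P ∩ (P ∩ Q)) and 6 ∈ P, so 6 ∈ (P ∩ (P ∩ Q)) ∩ P
6 ∈ ((P ∩ (P ∩ Q)) ∩ P) and 6 ∉ R, so 6 ∈ ((P ∩ (P ∩ Q)) ∩ P) Δ R
6 ∉ R and 6 ∈ (((P ∩ (P ∩ Q)) ∩ P) Δ R), so 6 ∈ R ∪ (((P ∩ (P ∩ Q)) ∩ P) Δ R)

Yes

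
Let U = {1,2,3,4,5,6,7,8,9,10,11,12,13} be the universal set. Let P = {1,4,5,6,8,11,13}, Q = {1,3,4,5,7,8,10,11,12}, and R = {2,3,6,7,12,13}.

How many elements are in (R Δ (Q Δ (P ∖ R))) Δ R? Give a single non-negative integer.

P ∖ R = {1,4,5,8,11}
Q Δ (P ∖ R) = {3,7,10,12}
R Δ (Q Δ (P ∖ R)) = {2,6,10,13}
(R Δ (Q Δ (P ∖ R))) Δ R = {3,7,10,12}
|(R Δ (Q Δ (P ∖ R))) Δ R| = 4

4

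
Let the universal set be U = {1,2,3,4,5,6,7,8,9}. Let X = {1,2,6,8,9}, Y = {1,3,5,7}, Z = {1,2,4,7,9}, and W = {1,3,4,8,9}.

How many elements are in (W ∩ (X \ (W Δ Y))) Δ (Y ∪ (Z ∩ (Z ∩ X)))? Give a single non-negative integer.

5

W Δ Y = {4,5,7,8,9}
X \ (W Δ Y) = {1,2,6}
W ∩ (X \ (W Δ Y)) = {1}
Z ∩ X = {1,2,9}
Z ∩ (Z ∩ X) = {1,2,9}
Y ∪ (Z ∩ (Z ∩ X)) = {1,2,3,5,7,9}
(W ∩ (X \ (W Δ Y))) Δ (Y ∪ (Z ∩ (Z ∩ X))) = {2,3,5,7,9}
|(W ∩ (X \ (W Δ Y))) Δ (Y ∪ (Z ∩ (Z ∩ X)))| = 5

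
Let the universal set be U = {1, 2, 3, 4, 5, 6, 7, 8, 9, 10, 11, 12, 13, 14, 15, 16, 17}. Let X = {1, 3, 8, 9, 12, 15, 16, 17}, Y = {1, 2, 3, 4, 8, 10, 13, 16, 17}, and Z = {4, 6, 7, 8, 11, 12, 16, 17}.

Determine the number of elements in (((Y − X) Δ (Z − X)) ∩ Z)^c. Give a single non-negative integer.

14

Y − X = {2, 4, 10, 13}
Z − X = {4, 6, 7, 11}
(Y − X) Δ (Z − X) = {2, 6, 7, 10, 11, 13}
((Y − X) Δ (Z − X)) ∩ Z = {6, 7, 11}
(((Y − X) Δ (Z − X)) ∩ Z)^c = {1, 2, 3, 4, 5, 8, 9, 10, 12, 13, 14, 15, 16, 17}
|(((Y − X) Δ (Z − X)) ∩ Z)^c| = 14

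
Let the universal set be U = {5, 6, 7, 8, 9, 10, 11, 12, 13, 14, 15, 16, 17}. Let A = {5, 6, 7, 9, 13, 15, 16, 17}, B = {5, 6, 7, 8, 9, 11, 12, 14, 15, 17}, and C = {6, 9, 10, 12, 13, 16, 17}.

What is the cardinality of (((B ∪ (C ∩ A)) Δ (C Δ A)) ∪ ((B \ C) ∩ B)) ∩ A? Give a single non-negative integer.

8

C ∩ A = {6, 9, 13, 16, 17}
B ∪ (C ∩ A) = {5, 6, 7, 8, 9, 11, 12, 13, 14, 15, 16, 17}
C Δ A = {5, 7, 10, 12, 15}
(B ∪ (C ∩ A)) Δ (C Δ A) = {6, 8, 9, 10, 11, 13, 14, 16, 17}
B \ C = {5, 7, 8, 11, 14, 15}
(B \ C) ∩ B = {5, 7, 8, 11, 14, 15}
((B ∪ (C ∩ A)) Δ (C Δ A)) ∪ ((B \ C) ∩ B) = {5, 6, 7, 8, 9, 10, 11, 13, 14, 15, 16, 17}
(((B ∪ (C ∩ A)) Δ (C Δ A)) ∪ ((B \ C) ∩ B)) ∩ A = {5, 6, 7, 9, 13, 15, 16, 17}
|(((B ∪ (C ∩ A)) Δ (C Δ A)) ∪ ((B \ C) ∩ B)) ∩ A| = 8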